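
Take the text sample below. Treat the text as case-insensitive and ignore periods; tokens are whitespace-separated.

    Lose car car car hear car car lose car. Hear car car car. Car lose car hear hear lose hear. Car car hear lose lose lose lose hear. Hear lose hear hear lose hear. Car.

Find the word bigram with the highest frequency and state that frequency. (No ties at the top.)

Bigram frequencies (highest first):
  car car: 7
  car hear: 4
  hear car: 4
  hear lose: 4
  lose hear: 4
  lose car: 3
  … (3 more, each ≤ 3)

"car car", 7 times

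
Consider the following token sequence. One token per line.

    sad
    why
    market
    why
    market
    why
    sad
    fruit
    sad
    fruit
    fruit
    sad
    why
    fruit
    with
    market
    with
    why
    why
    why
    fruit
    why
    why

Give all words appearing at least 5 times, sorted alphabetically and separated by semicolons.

fruit; why

Unigram counts meeting the condition (at least 5 times):
  fruit: 5
  why: 9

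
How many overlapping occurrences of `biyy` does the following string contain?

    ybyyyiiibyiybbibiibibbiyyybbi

Sliding a length-4 window over the 29 characters (26 positions):
  position 22–25: biyy

1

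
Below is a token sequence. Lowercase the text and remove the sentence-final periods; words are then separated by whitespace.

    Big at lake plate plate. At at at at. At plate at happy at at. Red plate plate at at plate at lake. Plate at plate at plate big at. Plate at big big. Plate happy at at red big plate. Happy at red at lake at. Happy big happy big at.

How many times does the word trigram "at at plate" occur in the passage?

Scanning the 50 overlapping trigram windows for "at at plate":
  position 9–11: at at plate
  position 19–21: at at plate

2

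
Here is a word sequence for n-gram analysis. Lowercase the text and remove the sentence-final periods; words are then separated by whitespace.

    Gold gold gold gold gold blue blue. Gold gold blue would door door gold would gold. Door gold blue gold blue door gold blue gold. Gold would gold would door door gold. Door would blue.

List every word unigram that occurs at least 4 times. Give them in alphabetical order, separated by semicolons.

Unigram counts meeting the condition (at least 4 times):
  blue: 7
  door: 7
  gold: 16
  would: 5

blue; door; gold; would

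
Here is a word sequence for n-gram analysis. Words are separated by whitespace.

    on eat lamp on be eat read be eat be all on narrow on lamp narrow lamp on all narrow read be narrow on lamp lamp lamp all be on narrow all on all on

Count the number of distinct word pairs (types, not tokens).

35 tokens → 34 bigram windows in total.
Repeated bigrams (each contributes count−1 duplicates):
  all on: 3
  be eat: 2
  lamp lamp: 2
  lamp on: 2
  narrow on: 2
  on all: 2
  on lamp: 2
  on narrow: 2
  … (1 more repeated)
10 duplicate windows → 34 − 10 = 24 distinct.

24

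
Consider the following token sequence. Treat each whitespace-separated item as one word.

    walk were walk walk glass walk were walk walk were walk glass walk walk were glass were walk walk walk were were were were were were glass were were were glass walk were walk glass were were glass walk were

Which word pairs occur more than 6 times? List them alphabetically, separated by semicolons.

Bigram counts meeting the condition (more than 6 times):
  walk were: 7
  were were: 8

walk were; were were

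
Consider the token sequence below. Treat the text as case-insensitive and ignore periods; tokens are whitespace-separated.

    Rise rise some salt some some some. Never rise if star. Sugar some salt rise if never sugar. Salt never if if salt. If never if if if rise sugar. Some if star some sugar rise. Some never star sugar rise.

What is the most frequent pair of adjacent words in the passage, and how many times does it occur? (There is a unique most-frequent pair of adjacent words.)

"if if", 3 times

Bigram frequencies (highest first):
  if if: 3
  rise some: 2
  some salt: 2
  some some: 2
  some never: 2
  rise if: 2
  … (21 more, each ≤ 2)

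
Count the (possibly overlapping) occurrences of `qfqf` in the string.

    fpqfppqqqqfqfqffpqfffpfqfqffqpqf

Sliding a length-4 window over the 32 characters (29 positions):
  position 10–13: qfqf
  position 12–15: qfqf
  position 24–27: qfqf

3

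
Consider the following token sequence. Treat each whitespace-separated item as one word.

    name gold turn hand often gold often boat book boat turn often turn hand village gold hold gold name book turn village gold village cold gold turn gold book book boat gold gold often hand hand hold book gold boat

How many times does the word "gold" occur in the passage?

10

Scanning the 40 tokens for "gold":
  position 2: gold
  position 6: gold
  position 16: gold
  position 18: gold
  position 23: gold
  position 26: gold
  position 28: gold
  position 32: gold
  position 33: gold
  position 39: gold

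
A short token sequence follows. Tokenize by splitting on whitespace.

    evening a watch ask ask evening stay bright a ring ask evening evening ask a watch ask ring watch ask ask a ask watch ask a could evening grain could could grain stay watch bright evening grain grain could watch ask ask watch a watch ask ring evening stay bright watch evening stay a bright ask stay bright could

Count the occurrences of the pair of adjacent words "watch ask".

Scanning the 58 overlapping bigram windows for "watch ask":
  position 3–4: watch ask
  position 16–17: watch ask
  position 19–20: watch ask
  position 24–25: watch ask
  position 40–41: watch ask
  position 45–46: watch ask

6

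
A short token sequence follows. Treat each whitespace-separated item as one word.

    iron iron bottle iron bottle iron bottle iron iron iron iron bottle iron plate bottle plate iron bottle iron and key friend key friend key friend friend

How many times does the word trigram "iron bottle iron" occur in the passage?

Scanning the 25 overlapping trigram windows for "iron bottle iron":
  position 2–4: iron bottle iron
  position 4–6: iron bottle iron
  position 6–8: iron bottle iron
  position 11–13: iron bottle iron
  position 17–19: iron bottle iron

5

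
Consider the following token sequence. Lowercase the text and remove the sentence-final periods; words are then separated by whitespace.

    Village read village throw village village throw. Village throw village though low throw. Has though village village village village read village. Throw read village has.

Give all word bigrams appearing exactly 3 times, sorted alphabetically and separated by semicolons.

Bigram counts meeting the condition (exactly 3 times):
  read village: 3
  throw village: 3

read village; throw village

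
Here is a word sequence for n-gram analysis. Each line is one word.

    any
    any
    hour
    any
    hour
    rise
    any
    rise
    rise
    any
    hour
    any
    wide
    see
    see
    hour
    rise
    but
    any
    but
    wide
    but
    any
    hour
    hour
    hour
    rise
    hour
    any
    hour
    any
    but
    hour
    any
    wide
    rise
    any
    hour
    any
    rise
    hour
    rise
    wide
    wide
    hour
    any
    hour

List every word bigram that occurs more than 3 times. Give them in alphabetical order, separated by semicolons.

Bigram counts meeting the condition (more than 3 times):
  any hour: 7
  hour any: 7
  hour rise: 4

any hour; hour any; hour rise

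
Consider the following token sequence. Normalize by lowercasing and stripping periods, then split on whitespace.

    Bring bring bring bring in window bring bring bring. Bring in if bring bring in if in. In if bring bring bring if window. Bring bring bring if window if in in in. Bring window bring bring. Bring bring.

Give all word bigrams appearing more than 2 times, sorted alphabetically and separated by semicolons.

Bigram counts meeting the condition (more than 2 times):
  bring bring: 14
  bring in: 3
  in if: 3
  in in: 3
  window bring: 3

bring bring; bring in; in if; in in; window bring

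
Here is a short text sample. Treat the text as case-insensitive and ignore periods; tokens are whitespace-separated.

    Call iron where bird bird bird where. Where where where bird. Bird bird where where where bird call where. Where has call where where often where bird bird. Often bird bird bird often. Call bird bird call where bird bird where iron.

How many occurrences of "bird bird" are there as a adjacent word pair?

Scanning the 41 overlapping bigram windows for "bird bird":
  position 4–5: bird bird
  position 5–6: bird bird
  position 11–12: bird bird
  position 12–13: bird bird
  position 27–28: bird bird
  position 30–31: bird bird
  position 31–32: bird bird
  position 35–36: bird bird
  position 39–40: bird bird

9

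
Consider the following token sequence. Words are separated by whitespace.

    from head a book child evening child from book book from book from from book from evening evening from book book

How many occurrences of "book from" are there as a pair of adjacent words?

3

Scanning the 20 overlapping bigram windows for "book from":
  position 10–11: book from
  position 12–13: book from
  position 15–16: book from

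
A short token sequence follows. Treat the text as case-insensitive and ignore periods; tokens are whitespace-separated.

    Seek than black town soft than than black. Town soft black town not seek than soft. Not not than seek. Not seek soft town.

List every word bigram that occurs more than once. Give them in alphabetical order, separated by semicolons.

black town; not seek; seek than; than black; town soft

Bigram counts meeting the condition (more than once):
  black town: 3
  not seek: 2
  seek than: 2
  than black: 2
  town soft: 2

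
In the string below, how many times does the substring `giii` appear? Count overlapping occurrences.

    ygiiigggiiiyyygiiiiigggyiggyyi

3

Sliding a length-4 window over the 30 characters (27 positions):
  position 2–5: giii
  position 8–11: giii
  position 15–18: giii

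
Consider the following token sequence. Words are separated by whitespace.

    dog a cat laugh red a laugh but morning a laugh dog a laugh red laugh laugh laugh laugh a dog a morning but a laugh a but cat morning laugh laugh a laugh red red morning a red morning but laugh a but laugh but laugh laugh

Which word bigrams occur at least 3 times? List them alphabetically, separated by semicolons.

a laugh; but laugh; dog a; laugh a; laugh laugh; laugh red

Bigram counts meeting the condition (at least 3 times):
  a laugh: 5
  but laugh: 3
  dog a: 3
  laugh a: 4
  laugh laugh: 5
  laugh red: 3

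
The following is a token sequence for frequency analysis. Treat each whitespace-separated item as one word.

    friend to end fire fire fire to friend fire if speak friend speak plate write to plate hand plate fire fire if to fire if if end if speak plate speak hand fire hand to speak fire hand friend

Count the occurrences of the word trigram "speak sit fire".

0

Scanning the 37 overlapping trigram windows for "speak sit fire":
  (none found)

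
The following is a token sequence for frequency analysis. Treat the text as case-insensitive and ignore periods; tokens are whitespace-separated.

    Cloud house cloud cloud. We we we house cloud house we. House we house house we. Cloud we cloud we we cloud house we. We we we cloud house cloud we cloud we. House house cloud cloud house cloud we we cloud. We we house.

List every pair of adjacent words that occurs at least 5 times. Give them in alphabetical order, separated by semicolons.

Bigram counts meeting the condition (at least 5 times):
  cloud house: 5
  cloud we: 7
  house cloud: 5
  we cloud: 6
  we house: 5
  we we: 8

cloud house; cloud we; house cloud; we cloud; we house; we we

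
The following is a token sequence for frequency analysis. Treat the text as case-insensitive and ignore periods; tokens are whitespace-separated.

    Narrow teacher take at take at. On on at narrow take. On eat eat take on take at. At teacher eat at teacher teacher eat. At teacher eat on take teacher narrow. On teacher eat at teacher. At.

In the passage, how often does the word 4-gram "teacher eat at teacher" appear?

3

Scanning the 35 overlapping 4-gram windows for "teacher eat at teacher":
  position 20–23: teacher eat at teacher
  position 24–27: teacher eat at teacher
  position 34–37: teacher eat at teacher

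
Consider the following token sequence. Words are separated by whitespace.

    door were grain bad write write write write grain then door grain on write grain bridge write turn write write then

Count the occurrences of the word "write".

8

Scanning the 21 tokens for "write":
  position 5: write
  position 6: write
  position 7: write
  position 8: write
  position 14: write
  position 17: write
  position 19: write
  position 20: write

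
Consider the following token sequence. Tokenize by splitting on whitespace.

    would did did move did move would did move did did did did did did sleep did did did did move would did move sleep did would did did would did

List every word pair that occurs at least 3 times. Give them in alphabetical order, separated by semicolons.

did did; did move; would did

Bigram counts meeting the condition (at least 3 times):
  did did: 10
  did move: 5
  would did: 5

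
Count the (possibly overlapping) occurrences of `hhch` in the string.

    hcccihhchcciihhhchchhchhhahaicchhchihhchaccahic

5

Sliding a length-4 window over the 47 characters (44 positions):
  position 6–9: hhch
  position 15–18: hhch
  position 20–23: hhch
  position 32–35: hhch
  position 37–40: hhch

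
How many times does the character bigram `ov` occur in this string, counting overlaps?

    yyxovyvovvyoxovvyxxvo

3

Sliding a length-2 window over the 21 characters (20 positions):
  position 4–5: ov
  position 8–9: ov
  position 14–15: ov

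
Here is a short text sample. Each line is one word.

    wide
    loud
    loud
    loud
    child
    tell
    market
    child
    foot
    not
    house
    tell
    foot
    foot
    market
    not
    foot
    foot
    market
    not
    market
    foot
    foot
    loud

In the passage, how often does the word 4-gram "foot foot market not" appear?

Scanning the 21 overlapping 4-gram windows for "foot foot market not":
  position 13–16: foot foot market not
  position 17–20: foot foot market not

2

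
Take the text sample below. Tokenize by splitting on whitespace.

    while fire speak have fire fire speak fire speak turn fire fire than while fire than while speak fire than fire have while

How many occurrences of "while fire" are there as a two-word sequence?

2

Scanning the 22 overlapping bigram windows for "while fire":
  position 1–2: while fire
  position 14–15: while fire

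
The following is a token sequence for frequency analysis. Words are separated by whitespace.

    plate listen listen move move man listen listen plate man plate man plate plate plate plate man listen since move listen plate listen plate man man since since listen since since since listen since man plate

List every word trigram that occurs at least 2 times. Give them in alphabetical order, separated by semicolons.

listen plate man; plate man plate; plate plate plate; since listen since; since since listen

Trigram counts meeting the condition (at least 2 times):
  listen plate man: 2
  plate man plate: 2
  plate plate plate: 2
  since listen since: 2
  since since listen: 2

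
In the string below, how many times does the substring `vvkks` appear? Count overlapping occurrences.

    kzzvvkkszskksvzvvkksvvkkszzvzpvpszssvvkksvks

4

Sliding a length-5 window over the 44 characters (40 positions):
  position 4–8: vvkks
  position 16–20: vvkks
  position 21–25: vvkks
  position 37–41: vvkks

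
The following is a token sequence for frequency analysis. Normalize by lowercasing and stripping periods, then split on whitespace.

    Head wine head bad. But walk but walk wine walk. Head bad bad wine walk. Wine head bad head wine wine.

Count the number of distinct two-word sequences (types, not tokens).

21 tokens → 20 bigram windows in total.
Repeated bigrams (each contributes count−1 duplicates):
  head bad: 3
  but walk: 2
  head wine: 2
  walk wine: 2
  wine head: 2
  wine walk: 2
7 duplicate windows → 20 − 7 = 13 distinct.

13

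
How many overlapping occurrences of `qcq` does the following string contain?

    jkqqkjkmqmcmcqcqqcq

Sliding a length-3 window over the 19 characters (17 positions):
  position 14–16: qcq
  position 17–19: qcq

2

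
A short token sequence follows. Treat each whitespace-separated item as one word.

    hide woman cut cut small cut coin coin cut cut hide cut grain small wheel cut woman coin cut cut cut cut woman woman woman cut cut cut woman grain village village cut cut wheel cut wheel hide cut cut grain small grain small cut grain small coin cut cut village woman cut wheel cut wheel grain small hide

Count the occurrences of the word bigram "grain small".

Scanning the 58 overlapping bigram windows for "grain small":
  position 13–14: grain small
  position 41–42: grain small
  position 43–44: grain small
  position 46–47: grain small
  position 57–58: grain small

5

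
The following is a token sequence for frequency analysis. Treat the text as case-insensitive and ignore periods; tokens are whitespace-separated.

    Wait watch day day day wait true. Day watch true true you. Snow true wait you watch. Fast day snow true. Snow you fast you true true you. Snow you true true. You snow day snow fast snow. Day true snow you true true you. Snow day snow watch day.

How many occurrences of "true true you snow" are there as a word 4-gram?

Scanning the 47 overlapping 4-gram windows for "true true you snow":
  position 10–13: true true you snow
  position 26–29: true true you snow
  position 31–34: true true you snow
  position 43–46: true true you snow

4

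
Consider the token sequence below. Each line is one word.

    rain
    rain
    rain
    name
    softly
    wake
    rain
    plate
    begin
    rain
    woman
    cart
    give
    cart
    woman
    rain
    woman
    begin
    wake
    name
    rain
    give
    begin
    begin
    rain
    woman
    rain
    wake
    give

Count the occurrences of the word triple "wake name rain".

1

Scanning the 27 overlapping trigram windows for "wake name rain":
  position 19–21: wake name rain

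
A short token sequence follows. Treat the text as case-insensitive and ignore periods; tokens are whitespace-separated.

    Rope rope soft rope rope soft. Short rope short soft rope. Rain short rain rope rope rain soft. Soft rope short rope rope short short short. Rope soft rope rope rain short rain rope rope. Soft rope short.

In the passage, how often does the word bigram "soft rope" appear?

5

Scanning the 37 overlapping bigram windows for "soft rope":
  position 3–4: soft rope
  position 10–11: soft rope
  position 19–20: soft rope
  position 28–29: soft rope
  position 36–37: soft rope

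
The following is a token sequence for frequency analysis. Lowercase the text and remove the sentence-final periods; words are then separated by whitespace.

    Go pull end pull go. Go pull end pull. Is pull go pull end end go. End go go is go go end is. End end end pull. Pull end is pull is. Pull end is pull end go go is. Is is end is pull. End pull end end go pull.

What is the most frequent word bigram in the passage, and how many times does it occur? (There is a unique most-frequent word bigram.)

"pull end", 8 times

Bigram frequencies (highest first):
  pull end: 8
  is pull: 5
  go pull: 4
  end pull: 4
  go go: 4
  end end: 4
  … (10 more, each ≤ 4)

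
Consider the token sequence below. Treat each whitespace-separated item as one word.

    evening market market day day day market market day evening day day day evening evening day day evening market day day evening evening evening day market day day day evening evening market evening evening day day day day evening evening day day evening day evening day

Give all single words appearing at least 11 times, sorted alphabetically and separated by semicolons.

day; evening

Unigram counts meeting the condition (at least 11 times):
  day: 23
  evening: 16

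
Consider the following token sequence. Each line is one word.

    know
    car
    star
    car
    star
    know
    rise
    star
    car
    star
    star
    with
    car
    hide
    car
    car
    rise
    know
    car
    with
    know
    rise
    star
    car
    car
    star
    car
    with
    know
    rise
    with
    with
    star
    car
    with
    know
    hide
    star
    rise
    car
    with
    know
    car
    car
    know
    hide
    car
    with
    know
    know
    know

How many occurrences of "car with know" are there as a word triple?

5

Scanning the 49 overlapping trigram windows for "car with know":
  position 19–21: car with know
  position 27–29: car with know
  position 34–36: car with know
  position 40–42: car with know
  position 47–49: car with know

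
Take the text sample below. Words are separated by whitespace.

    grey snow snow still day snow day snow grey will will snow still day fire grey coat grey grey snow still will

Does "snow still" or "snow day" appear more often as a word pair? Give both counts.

"snow still" (3 vs 1)

"snow still": 3 occurrences
"snow day": 1 occurrence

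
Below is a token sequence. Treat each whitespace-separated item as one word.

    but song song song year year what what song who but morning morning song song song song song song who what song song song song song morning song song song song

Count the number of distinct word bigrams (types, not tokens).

14

31 tokens → 30 bigram windows in total.
Repeated bigrams (each contributes count−1 duplicates):
  song song: 14
  morning song: 2
  song who: 2
  what song: 2
16 duplicate windows → 30 − 16 = 14 distinct.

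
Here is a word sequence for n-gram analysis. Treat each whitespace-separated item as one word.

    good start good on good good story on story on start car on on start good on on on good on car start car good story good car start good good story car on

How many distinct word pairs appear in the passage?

18

34 tokens → 33 bigram windows in total.
Repeated bigrams (each contributes count−1 duplicates):
  good on: 3
  good story: 3
  on on: 3
  start good: 3
  car on: 2
  car start: 2
  good good: 2
  on good: 2
  … (3 more repeated)
15 duplicate windows → 33 − 15 = 18 distinct.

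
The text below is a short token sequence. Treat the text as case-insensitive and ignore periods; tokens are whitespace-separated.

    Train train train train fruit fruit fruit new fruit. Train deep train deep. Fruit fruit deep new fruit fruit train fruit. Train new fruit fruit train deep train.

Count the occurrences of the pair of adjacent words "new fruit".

Scanning the 27 overlapping bigram windows for "new fruit":
  position 8–9: new fruit
  position 17–18: new fruit
  position 23–24: new fruit

3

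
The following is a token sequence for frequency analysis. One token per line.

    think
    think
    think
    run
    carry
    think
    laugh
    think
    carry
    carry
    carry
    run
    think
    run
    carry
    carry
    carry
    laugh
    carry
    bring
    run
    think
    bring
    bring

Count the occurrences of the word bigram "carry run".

1

Scanning the 23 overlapping bigram windows for "carry run":
  position 11–12: carry run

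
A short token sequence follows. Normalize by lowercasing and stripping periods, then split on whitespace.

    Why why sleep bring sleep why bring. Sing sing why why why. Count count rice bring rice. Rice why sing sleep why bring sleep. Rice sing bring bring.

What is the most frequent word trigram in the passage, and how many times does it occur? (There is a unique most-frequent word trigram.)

Trigram frequencies (highest first):
  sleep why bring: 2
  why why sleep: 1
  why sleep bring: 1
  sleep bring sleep: 1
  bring sleep why: 1
  why bring sing: 1
  … (19 more, each ≤ 1)

"sleep why bring", 2 times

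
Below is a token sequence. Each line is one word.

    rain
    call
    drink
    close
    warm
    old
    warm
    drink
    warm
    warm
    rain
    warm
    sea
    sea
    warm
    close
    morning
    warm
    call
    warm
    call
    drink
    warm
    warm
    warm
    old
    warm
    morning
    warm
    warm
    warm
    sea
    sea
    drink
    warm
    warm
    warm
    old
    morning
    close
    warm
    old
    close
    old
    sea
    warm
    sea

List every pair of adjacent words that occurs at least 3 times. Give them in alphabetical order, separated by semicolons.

drink warm; warm old; warm sea; warm warm

Bigram counts meeting the condition (at least 3 times):
  drink warm: 3
  warm old: 4
  warm sea: 3
  warm warm: 7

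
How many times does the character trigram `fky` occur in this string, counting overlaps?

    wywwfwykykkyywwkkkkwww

Sliding a length-3 window over the 22 characters (20 positions):
  (no match at any position)

0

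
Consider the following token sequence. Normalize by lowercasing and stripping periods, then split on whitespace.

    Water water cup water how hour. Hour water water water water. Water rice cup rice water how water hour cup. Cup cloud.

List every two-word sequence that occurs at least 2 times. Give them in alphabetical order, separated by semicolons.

Bigram counts meeting the condition (at least 2 times):
  water how: 2
  water water: 5

water how; water water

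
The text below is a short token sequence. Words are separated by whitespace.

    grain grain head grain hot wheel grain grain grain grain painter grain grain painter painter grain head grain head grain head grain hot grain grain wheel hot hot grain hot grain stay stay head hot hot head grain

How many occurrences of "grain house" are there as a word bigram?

0

Scanning the 37 overlapping bigram windows for "grain house":
  (none found)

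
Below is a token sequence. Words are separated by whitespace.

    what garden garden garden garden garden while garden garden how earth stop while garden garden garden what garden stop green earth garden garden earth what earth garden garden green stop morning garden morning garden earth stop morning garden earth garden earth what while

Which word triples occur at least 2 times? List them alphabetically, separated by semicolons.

earth garden garden; garden earth what; garden garden garden; morning garden earth; stop morning garden; while garden garden

Trigram counts meeting the condition (at least 2 times):
  earth garden garden: 2
  garden earth what: 2
  garden garden garden: 4
  morning garden earth: 2
  stop morning garden: 2
  while garden garden: 2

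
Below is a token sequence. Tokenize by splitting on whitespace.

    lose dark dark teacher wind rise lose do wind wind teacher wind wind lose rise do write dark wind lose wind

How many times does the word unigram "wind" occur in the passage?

Scanning the 21 tokens for "wind":
  position 5: wind
  position 9: wind
  position 10: wind
  position 12: wind
  position 13: wind
  position 19: wind
  position 21: wind

7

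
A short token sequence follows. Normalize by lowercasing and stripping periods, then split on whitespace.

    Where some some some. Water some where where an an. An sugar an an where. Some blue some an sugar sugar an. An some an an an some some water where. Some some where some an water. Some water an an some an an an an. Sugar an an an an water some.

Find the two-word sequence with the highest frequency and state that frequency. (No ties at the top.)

Bigram frequencies (highest first):
  an an: 13
  where some: 4
  some some: 4
  some an: 4
  some water: 3
  water some: 3
  … (13 more, each ≤ 3)

"an an", 13 times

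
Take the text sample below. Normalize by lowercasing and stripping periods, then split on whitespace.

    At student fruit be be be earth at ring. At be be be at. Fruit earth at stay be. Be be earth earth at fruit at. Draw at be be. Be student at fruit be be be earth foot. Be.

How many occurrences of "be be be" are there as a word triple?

Scanning the 38 overlapping trigram windows for "be be be":
  position 4–6: be be be
  position 11–13: be be be
  position 19–21: be be be
  position 29–31: be be be
  position 35–37: be be be

5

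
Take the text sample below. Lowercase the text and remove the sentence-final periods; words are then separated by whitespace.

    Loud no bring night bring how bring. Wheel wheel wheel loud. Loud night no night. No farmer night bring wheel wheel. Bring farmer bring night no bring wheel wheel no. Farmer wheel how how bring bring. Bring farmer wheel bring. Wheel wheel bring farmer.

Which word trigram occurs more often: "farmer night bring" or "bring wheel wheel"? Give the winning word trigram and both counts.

"farmer night bring": 1 occurrence
"bring wheel wheel": 4 occurrences

"bring wheel wheel" (4 vs 1)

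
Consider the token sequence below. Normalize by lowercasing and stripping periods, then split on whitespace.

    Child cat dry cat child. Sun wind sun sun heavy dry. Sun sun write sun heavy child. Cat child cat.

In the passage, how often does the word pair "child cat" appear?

3

Scanning the 19 overlapping bigram windows for "child cat":
  position 1–2: child cat
  position 17–18: child cat
  position 19–20: child cat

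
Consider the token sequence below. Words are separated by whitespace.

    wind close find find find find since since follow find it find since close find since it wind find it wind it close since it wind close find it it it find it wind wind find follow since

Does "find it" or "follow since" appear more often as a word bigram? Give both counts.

"find it": 4 occurrences
"follow since": 1 occurrence

"find it" (4 vs 1)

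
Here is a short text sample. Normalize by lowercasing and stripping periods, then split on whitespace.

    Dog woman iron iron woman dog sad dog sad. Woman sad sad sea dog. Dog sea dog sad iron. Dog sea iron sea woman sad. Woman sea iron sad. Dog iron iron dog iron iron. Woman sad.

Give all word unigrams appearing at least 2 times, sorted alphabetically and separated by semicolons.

Unigram counts meeting the condition (at least 2 times):
  dog: 9
  iron: 9
  sad: 8
  sea: 5
  woman: 6

dog; iron; sad; sea; woman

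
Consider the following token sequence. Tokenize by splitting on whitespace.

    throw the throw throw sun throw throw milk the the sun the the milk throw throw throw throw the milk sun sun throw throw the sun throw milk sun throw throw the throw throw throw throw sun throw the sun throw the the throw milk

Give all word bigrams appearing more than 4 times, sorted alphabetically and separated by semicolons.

sun throw; throw the; throw throw

Bigram counts meeting the condition (more than 4 times):
  sun throw: 6
  throw the: 6
  throw throw: 10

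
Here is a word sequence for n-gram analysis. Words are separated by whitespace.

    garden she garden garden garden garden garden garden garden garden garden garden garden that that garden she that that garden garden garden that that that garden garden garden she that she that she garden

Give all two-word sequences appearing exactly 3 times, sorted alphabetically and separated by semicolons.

garden she; she that; that garden

Bigram counts meeting the condition (exactly 3 times):
  garden she: 3
  she that: 3
  that garden: 3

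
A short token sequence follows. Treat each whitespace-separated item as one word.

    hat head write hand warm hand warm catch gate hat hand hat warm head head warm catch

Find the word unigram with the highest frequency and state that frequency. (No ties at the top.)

"warm", 4 times

Unigram frequencies (highest first):
  warm: 4
  hat: 3
  head: 3
  hand: 3
  catch: 2
  write: 1
  … (1 more, each ≤ 1)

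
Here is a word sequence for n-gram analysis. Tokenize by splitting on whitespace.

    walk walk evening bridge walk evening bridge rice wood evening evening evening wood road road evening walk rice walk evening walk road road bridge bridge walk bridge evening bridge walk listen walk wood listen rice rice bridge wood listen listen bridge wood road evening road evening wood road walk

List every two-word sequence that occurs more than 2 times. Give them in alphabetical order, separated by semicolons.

bridge walk; evening bridge; road evening; walk evening; wood road

Bigram counts meeting the condition (more than 2 times):
  bridge walk: 3
  evening bridge: 3
  road evening: 3
  walk evening: 3
  wood road: 3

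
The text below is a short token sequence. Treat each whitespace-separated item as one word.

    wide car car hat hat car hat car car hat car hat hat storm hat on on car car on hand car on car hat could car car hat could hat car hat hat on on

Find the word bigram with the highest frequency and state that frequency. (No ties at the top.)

Bigram frequencies (highest first):
  car hat: 7
  car car: 4
  hat car: 4
  hat hat: 3
  hat on: 2
  on on: 2
  … (10 more, each ≤ 2)

"car hat", 7 times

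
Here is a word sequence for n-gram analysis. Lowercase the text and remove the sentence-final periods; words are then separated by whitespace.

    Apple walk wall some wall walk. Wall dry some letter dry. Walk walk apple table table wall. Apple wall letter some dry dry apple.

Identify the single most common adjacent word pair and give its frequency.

"walk wall", 2 times

Bigram frequencies (highest first):
  walk wall: 2
  apple walk: 1
  wall some: 1
  some wall: 1
  wall walk: 1
  wall dry: 1
  … (16 more, each ≤ 1)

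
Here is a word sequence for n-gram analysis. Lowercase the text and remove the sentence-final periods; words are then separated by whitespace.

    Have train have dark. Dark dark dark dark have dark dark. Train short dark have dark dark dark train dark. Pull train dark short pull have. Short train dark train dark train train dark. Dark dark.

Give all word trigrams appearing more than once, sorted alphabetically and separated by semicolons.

dark dark dark; dark dark train; dark have dark; dark train dark; have dark dark; train dark train

Trigram counts meeting the condition (more than once):
  dark dark dark: 5
  dark dark train: 2
  dark have dark: 2
  dark train dark: 2
  have dark dark: 3
  train dark train: 2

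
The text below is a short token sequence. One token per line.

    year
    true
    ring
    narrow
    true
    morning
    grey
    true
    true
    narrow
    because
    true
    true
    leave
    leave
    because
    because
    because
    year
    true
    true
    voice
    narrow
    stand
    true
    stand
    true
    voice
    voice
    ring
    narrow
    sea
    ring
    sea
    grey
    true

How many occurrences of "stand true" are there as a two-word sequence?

2

Scanning the 35 overlapping bigram windows for "stand true":
  position 24–25: stand true
  position 26–27: stand true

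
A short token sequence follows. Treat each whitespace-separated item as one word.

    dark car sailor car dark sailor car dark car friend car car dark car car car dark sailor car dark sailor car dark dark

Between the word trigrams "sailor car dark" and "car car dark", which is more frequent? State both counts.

"sailor car dark": 4 occurrences
"car car dark": 2 occurrences

"sailor car dark" (4 vs 2)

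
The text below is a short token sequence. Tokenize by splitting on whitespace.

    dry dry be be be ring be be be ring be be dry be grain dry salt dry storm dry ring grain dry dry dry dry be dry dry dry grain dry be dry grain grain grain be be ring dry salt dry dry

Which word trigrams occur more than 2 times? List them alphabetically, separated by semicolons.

Trigram counts meeting the condition (more than 2 times):
  be be ring: 3
  dry dry dry: 3

be be ring; dry dry dry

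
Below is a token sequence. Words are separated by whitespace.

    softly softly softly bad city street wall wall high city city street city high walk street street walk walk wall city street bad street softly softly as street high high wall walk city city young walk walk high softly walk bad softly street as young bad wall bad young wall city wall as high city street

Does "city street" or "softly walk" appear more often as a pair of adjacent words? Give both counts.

"city street" (4 vs 1)

"city street": 4 occurrences
"softly walk": 1 occurrence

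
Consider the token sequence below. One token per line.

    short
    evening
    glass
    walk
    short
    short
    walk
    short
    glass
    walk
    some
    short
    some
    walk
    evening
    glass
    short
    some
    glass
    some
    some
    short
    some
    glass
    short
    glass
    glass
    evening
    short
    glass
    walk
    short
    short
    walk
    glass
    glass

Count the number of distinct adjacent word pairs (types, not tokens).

20

36 tokens → 35 bigram windows in total.
Repeated bigrams (each contributes count−1 duplicates):
  glass walk: 3
  short glass: 3
  short some: 3
  walk short: 3
  evening glass: 2
  glass glass: 2
  glass short: 2
  short short: 2
  … (3 more repeated)
15 duplicate windows → 35 − 15 = 20 distinct.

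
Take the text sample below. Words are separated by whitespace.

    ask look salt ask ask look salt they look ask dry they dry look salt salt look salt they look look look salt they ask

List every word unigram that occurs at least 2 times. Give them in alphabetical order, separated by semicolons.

ask; dry; look; salt; they

Unigram counts meeting the condition (at least 2 times):
  ask: 5
  dry: 2
  look: 8
  salt: 6
  they: 4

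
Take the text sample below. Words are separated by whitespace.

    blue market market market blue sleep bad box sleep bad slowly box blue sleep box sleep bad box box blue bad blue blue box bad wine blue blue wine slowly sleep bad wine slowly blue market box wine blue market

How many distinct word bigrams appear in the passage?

40 tokens → 39 bigram windows in total.
Repeated bigrams (each contributes count−1 duplicates):
  sleep bad: 4
  blue market: 3
  bad box: 2
  bad wine: 2
  blue blue: 2
  blue sleep: 2
  box blue: 2
  box sleep: 2
  … (3 more repeated)
14 duplicate windows → 39 − 14 = 25 distinct.

25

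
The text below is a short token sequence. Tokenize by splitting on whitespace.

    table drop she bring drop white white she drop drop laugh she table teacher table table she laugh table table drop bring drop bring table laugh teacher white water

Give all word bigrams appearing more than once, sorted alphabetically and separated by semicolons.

bring drop; drop bring; table drop; table table

Bigram counts meeting the condition (more than once):
  bring drop: 2
  drop bring: 2
  table drop: 2
  table table: 2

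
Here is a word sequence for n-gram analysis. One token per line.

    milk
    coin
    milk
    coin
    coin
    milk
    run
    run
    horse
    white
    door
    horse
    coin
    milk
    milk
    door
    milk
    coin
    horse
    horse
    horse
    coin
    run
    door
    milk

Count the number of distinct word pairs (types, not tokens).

17

25 tokens → 24 bigram windows in total.
Repeated bigrams (each contributes count−1 duplicates):
  coin milk: 3
  milk coin: 3
  door milk: 2
  horse coin: 2
  horse horse: 2
7 duplicate windows → 24 − 7 = 17 distinct.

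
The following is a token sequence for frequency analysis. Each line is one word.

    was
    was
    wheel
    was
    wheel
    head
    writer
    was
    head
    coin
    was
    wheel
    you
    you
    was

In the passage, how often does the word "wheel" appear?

Scanning the 15 tokens for "wheel":
  position 3: wheel
  position 5: wheel
  position 12: wheel

3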